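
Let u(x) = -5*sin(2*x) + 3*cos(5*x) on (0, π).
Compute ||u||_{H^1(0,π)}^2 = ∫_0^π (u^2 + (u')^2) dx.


||u||_{H^1(0,π)}^2 = 1040/7 + 359*π/2

u'(x) = -15*sin(5*x) - 10*cos(2*x).
Expand u² and (u')² and integrate term by term on (0, π), using: for integers n ≥ 1, ∫_0^π sin²(nx) dx = ∫_0^π cos²(nx) dx = π/2; for n ≠ n', ∫_0^π sin(nx)sin(n'x) dx = ∫_0^π cos(nx)cos(n'x) dx = 0; and by product-to-sum, ∫_0^π sin(nx)cos(n'x) dx = ½∫_0^π [sin((n+n')x) + sin((n−n')x)] dx, which is 0 when n+n' is even and 2n/(n²−n'²) when n+n' is odd (it need not vanish on (0, π)).
  u² squared terms: (-5)²·∫sin(2x)² dx = 25·π/2 = 25*π/2;  (3)²·∫cos(5x)² dx = 9·π/2 = 9*π/2.
  u² cross terms: 2·(-5)·(3)·∫sin(2x)·cos(5x) dx = -30·(-4/21) = 40/7.
  So ∫_0^π u² dx = 25*π/2 + 9*π/2 + 40/7 = 40/7 + 17*π.
  (u')² squared terms: (-15)²·∫sin(5x)² dx = 225·π/2 = 225*π/2;  (-10)²·∫cos(2x)² dx = 100·π/2 = 50*π.
  (u')² cross terms: 2·(-15)·(-10)·∫sin(5x)·cos(2x) dx = 300·(10/21) = 1000/7.
  So ∫_0^π (u')² dx = 225*π/2 + 50*π + 1000/7 = 1000/7 + 325*π/2.
||u||_{H^1}^2 = (40/7 + 17*π) + (1000/7 + 325*π/2) = 1040/7 + 359*π/2.


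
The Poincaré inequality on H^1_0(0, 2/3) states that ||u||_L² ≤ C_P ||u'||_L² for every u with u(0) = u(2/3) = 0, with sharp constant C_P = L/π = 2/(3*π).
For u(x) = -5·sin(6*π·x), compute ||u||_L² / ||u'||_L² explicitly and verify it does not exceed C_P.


||u||_L² / ||u'||_L² = 1/(6*π) < C_P = 2/(3*π).

u(x) = -5·sin(6*π·x), so u'(x) = -30*π*cos(6*π*x).
Writing u(x) = A·sin(kπx/L) with A = -5 and k = 4, use ∫_0^L sin²(kπx/L) dx = L/2 and ∫_0^L cos²(kπx/L) dx = L/2.
u² = 25·sin²(6*π·x) and (u')² = 900*π^2·cos²(6*π·x), and each of sin², cos² integrates to L/2 = 1/3 over (0, 2/3).
∫_0^2/3 u² dx = 25/3, so ||u||_L² = 5*sqrt(3)/3.
∫_0^2/3 (u')² dx = 300*π^2, so ||u'||_L² = 10*sqrt(3)*π.
Ratio ||u||_L² / ||u'||_L² = 1/(6*π).
Sharp Poincaré constant on H^1_0(0, 2/3) is C_P = L/π = 2/(3*π), achieved by sin(3*π/2·x).
This is the k = 4 harmonic; the ratio L/(kπ) is strictly less than C_P = L/π, consistent with the sharp inequality ||u||_L² ≤ C_P ||u'||_L².


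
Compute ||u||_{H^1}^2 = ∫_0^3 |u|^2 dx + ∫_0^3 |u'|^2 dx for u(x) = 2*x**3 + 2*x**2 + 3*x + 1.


||u||_{H^1}^2 = 237822/35

The H^1 norm (squared) on an interval (0, L) is
  ||u||_{H^1}^2 = ∫_0^L u(x)^2 dx + ∫_0^L u'(x)^2 dx.
Compute u'(x) = 6*x**2 + 4*x + 3.
Then u(x)^2 = 4*x**6 + 8*x**5 + 16*x**4 + 16*x**3 + 13*x**2 + 6*x + 1 and u'(x)^2 = 36*x**4 + 48*x**3 + 52*x**2 + 24*x + 9.
Integrate each monomial from 0 to 3 using ∫_0^3 c·x^n dx = c·3^(n+1)/(n+1):
  ∫_0^3 u(x)^2 dx = ∫_0^3 (4*x^6 + 8*x^5 + 16*x^4 + 16*x^3 + 13*x^2 + 6*x + 1) dx. Term by term:
    ∫_0^3 4*x^6 dx = 8748/7;  ∫_0^3 8*x^5 dx = 972;  ∫_0^3 16*x^4 dx = 3888/5;
    ∫_0^3 16*x^3 dx = 324;  ∫_0^3 13*x^2 dx = 117;  ∫_0^3 6*x dx = 27;
    ∫_0^3 1 dx = 3.
  Sum: 8748/7 + 972 + 3888/5 + 324 + 117 + 27 + 3 = 121461/35.
  ∫_0^3 u'(x)^2 dx = ∫_0^3 (36*x^4 + 48*x^3 + 52*x^2 + 24*x + 9) dx. Term by term:
    ∫_0^3 36*x^4 dx = 8748/5;  ∫_0^3 48*x^3 dx = 972;  ∫_0^3 52*x^2 dx = 468;
    ∫_0^3 24*x dx = 108;  ∫_0^3 9 dx = 27.
  Sum: 8748/5 + 972 + 468 + 108 + 27 = 16623/5.
Adding: ||u||_{H^1}^2 = 121461/35 + 16623/5 = 237822/35.


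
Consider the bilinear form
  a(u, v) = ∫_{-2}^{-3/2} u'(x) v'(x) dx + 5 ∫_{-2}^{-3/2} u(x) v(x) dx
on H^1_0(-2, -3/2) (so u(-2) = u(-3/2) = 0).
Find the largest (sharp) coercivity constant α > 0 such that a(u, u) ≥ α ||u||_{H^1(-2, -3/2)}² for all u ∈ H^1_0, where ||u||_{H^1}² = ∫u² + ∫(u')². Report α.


α = 1

Coercivity of a(·,·) on H^1_0(-2, -3/2) means a(u, u) ≥ α ||u||_{H^1}² for every u ∈ H^1_0.
The interval has length L = 1/2, and Poincaré/coercivity depend only on L. Here a(u, u) = ∫(u')² + (5)·∫u².
Here c = 5 ≥ 1, so a(u,u) = ∫(u')² + c∫u² ≥ ∫(u')² + ∫u² = ||u||_{H^1}², i.e. α = 1 works. No larger α is possible: a(u,u) ≥ α||u||_{H^1}² means (1−α)∫(u')² ≥ (α−c)∫u², and for the modes u_n = sin(nπ(x−x₀)/L) (x₀ the left endpoint) one has ∫u_n²/∫(u_n')² = (L/(nπ))² → 0, so a(u_n,u_n)/||u_n||_{H^1}² → 1. Hence the optimal constant is α = 1.
Therefore α = 1.


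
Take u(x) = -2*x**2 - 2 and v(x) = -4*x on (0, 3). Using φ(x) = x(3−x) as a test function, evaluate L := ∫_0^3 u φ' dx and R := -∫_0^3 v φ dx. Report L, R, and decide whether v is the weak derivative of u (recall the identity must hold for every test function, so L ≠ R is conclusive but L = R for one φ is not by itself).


LHS = 27, RHS = 27. Yes, v = u' weakly.

u(x) = -2*x**2 - 2, classical derivative u'(x) = -4*x.
φ(x) = x(3−x), so φ'(x) = 3 - 2*x.
Note φ(0) = φ(3) = 0, so the boundary term u·φ vanishes.
LHS = ∫_0^3 u(x) φ'(x) dx = ∫_0^3 (4*x^3 - 6*x^2 + 4*x - 6) dx. Term by term:
  ∫_0^3 4*x^3 dx = 81;  ∫_0^3 -6*x^2 dx = -54;  ∫_0^3 4*x dx = 18;
  ∫_0^3 -6 dx = -18.
Sum: 81 − 54 + 18 − 18 = 27.
So LHS = 27.
∫_0^3 v(x) φ(x) dx = ∫_0^3 (4*x^3 - 12*x^2) dx. Term by term:
  ∫_0^3 4*x^3 dx = 81;  ∫_0^3 -12*x^2 dx = -108.
Sum: 81 − 108 = -27.
So RHS = -∫_0^3 v(x) φ(x) dx = 27.
LHS = RHS, so the identity holds for this test φ.
Moreover u is smooth here and v(x) = u'(x) = -4*x pointwise, so the identity holds for every test function. Hence v is the weak derivative of u.


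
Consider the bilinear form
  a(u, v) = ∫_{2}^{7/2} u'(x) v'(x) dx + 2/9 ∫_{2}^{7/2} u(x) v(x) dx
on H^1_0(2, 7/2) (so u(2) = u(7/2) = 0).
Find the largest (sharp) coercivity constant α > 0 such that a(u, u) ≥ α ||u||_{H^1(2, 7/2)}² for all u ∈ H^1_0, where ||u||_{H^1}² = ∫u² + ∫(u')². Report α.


α = 2*(1 + 2*π^2)/(9 + 4*π^2)

Coercivity of a(·,·) on H^1_0(2, 7/2) means a(u, u) ≥ α ||u||_{H^1}² for every u ∈ H^1_0.
The interval has length L = 3/2, and Poincaré/coercivity depend only on L. Here a(u, u) = ∫(u')² + (2/9)·∫u².
Here 0 < c = 2/9 < 1. The condition a(u,u) ≥ α||u||_{H^1}² reads (1−α)∫(u')² ≥ (α−c)∫u². Any admissible α is ≤ 1 (rapidly oscillating u have ∫u²/∫(u')² → 0), and α = 1 would force 0 ≥ (1−c)∫u², impossible since c < 1; so 1−α > 0. By the sharp Poincaré inequality on H^1_0 of an interval of length L, ∫(u')² ≥ (π/L)²∫u² with equality for the first sine mode sin(π(x−x₀)/L) (x₀ the left endpoint), so the inequality holds for all u iff (1−α)(π/L)² ≥ α − c, i.e. α ≤ ((π/L)² + c)/((π/L)² + 1) = (1 + c(L/π)²)/(1 + (L/π)²). With (π/L)² = 4*π^2/9 and c = 2/9, the largest admissible constant is α = ((π/L)² + c)/((π/L)² + 1).
Simplifying, α = 2*(1 + 2*π^2)/(9 + 4*π^2).


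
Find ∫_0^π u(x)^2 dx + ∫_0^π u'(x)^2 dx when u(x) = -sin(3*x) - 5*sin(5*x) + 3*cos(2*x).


||u||_{H^1(0,π)}^2 = -752/7 + 705*π/2

u'(x) = -6*sin(2*x) - 3*cos(3*x) - 25*cos(5*x).
Expand u² and (u')² and integrate term by term on (0, π), using: for integers n ≥ 1, ∫_0^π sin²(nx) dx = ∫_0^π cos²(nx) dx = π/2; for n ≠ n', ∫_0^π sin(nx)sin(n'x) dx = ∫_0^π cos(nx)cos(n'x) dx = 0; and by product-to-sum, ∫_0^π sin(nx)cos(n'x) dx = ½∫_0^π [sin((n+n')x) + sin((n−n')x)] dx, which is 0 when n+n' is even and 2n/(n²−n'²) when n+n' is odd (it need not vanish on (0, π)).
  u² squared terms: (-1)²·∫sin(3x)² dx = 1·π/2 = π/2;  (-5)²·∫sin(5x)² dx = 25·π/2 = 25*π/2;  (3)²·∫cos(2x)² dx = 9·π/2 = 9*π/2.
  u² cross terms: 2·(-1)·(-5)·∫sin(3x)·sin(5x) dx = 10·(0) = 0;  2·(-1)·(3)·∫sin(3x)·cos(2x) dx = -6·(6/5) = -36/5;  2·(-5)·(3)·∫sin(5x)·cos(2x) dx = -30·(10/21) = -100/7.
  So ∫_0^π u² dx = π/2 + 25*π/2 + 9*π/2 + 0 − 36/5 − 100/7 = -752/35 + 35*π/2.
  (u')² squared terms: (-25)²·∫cos(5x)² dx = 625·π/2 = 625*π/2;  (-6)²·∫sin(2x)² dx = 36·π/2 = 18*π;  (-3)²·∫cos(3x)² dx = 9·π/2 = 9*π/2.
  (u')² cross terms: 2·(-25)·(-6)·∫cos(5x)·sin(2x) dx = 300·(-4/21) = -400/7;  2·(-25)·(-3)·∫cos(5x)·cos(3x) dx = 150·(0) = 0;  2·(-6)·(-3)·∫sin(2x)·cos(3x) dx = 36·(-4/5) = -144/5.
  So ∫_0^π (u')² dx = 625*π/2 + 18*π + 9*π/2 − 400/7 + 0 − 144/5 = -3008/35 + 335*π.
||u||_{H^1}^2 = (-752/35 + 35*π/2) + (-3008/35 + 335*π) = -752/7 + 705*π/2.


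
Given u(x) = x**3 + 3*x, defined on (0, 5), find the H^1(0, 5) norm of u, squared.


||u||_{H^1}^2 = 151940/7

The H^1 norm (squared) on an interval (0, L) is
  ||u||_{H^1}^2 = ∫_0^L u(x)^2 dx + ∫_0^L u'(x)^2 dx.
Compute u'(x) = 3*x**2 + 3.
Then u(x)^2 = x**6 + 6*x**4 + 9*x**2 and u'(x)^2 = 9*x**4 + 18*x**2 + 9.
Integrate each monomial from 0 to 5 using ∫_0^5 c·x^n dx = c·5^(n+1)/(n+1):
  ∫_0^5 u(x)^2 dx = ∫_0^5 (x^6 + 6*x^4 + 9*x^2) dx. Term by term:
    ∫_0^5 x^6 dx = 78125/7;  ∫_0^5 6*x^4 dx = 3750;  ∫_0^5 9*x^2 dx = 375.
  Sum: 78125/7 + 3750 + 375 = 107000/7.
  ∫_0^5 u'(x)^2 dx = ∫_0^5 (9*x^4 + 18*x^2 + 9) dx. Term by term:
    ∫_0^5 9*x^4 dx = 5625;  ∫_0^5 18*x^2 dx = 750;  ∫_0^5 9 dx = 45.
  Sum: 5625 + 750 + 45 = 6420.
Adding: ||u||_{H^1}^2 = 107000/7 + 6420 = 151940/7.


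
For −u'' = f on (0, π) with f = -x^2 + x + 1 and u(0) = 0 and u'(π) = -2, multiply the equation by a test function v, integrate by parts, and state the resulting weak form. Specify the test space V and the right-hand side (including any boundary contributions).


V = {v ∈ H^1(0, π) : v(0) = 0} (test functions vanish at x = 0 where u is specified); weak form: ∫_0^π u'v' dx = ∫_0^π (-x^2 + x + 1) v dx − 2·v(π) for all v ∈ V.

Multiply both sides by a test function v and integrate from 0 to π:
  ∫_0^π −u''(x) v(x) dx = ∫_0^π f(x) v(x) dx.
Integrate the LHS by parts once:
  ∫_0^π −u'' v dx = −[u'(x) v(x)]_0^π + ∫_0^π u'(x) v'(x) dx.
Thus ∫_0^π u'(x) v'(x) dx = ∫_0^π f(x) v(x) dx + [u'(x) v(x)]_0^π.
Choose V so that boundary terms are either known or forced to vanish.
Mixed BC: u(0) = 0 (Dirichlet) and u'(π) = -2 (Neumann). Define V = {v ∈ H^1(0, π) : v(0) = 0}. Then [u' v]_0^π = u'(π)·v(π) − u'(0)·0 = − 2·v(π).
Weak formulation: find u (satisfying any essential BC) such that ∫_0^π u'(x) v'(x) dx = ∫_0^π f v dx − 2·v(π) for all v ∈ V (Dirichlet at 0 absorbed into V; Neumann datum at x = π contributes the boundary term).
Substituting f(x) = -x^2 + x + 1, the right-hand side is ∫_0^π (-x^2 + x + 1) v dx − 2·v(π).


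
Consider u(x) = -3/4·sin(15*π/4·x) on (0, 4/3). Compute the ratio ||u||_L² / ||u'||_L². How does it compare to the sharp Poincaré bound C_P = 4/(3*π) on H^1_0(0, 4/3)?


||u||_L² / ||u'||_L² = 4/(15*π) < C_P = 4/(3*π).

u(x) = -3/4·sin(15*π/4·x), so u'(x) = -45*π*cos(15*π*x/4)/16.
Writing u(x) = A·sin(kπx/L) with A = -3/4 and k = 5, use ∫_0^L sin²(kπx/L) dx = L/2 and ∫_0^L cos²(kπx/L) dx = L/2.
u² = 9/16·sin²(15*π/4·x) and (u')² = 2025*π^2/256·cos²(15*π/4·x), and each of sin², cos² integrates to L/2 = 2/3 over (0, 4/3).
∫_0^4/3 u² dx = 3/8, so ||u||_L² = sqrt(6)/4.
∫_0^4/3 (u')² dx = 675*π^2/128, so ||u'||_L² = 15*sqrt(6)*π/16.
Ratio ||u||_L² / ||u'||_L² = 4/(15*π).
Sharp Poincaré constant on H^1_0(0, 4/3) is C_P = L/π = 4/(3*π), achieved by sin(3*π/4·x).
This is the k = 5 harmonic; the ratio L/(kπ) is strictly less than C_P = L/π, consistent with the sharp inequality ||u||_L² ≤ C_P ||u'||_L².


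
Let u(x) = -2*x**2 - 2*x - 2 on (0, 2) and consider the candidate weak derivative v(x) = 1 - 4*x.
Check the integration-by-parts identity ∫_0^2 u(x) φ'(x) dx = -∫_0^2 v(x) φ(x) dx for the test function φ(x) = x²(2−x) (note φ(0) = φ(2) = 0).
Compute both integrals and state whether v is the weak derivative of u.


LHS = 136/15, RHS = 76/15. No, v is not the weak derivative of u.

u(x) = -2*x**2 - 2*x - 2, classical derivative u'(x) = -4*x - 2.
φ(x) = x²(2−x), so φ'(x) = x*(4 - 3*x).
Note φ(0) = φ(2) = 0, so the boundary term u·φ vanishes.
LHS = ∫_0^2 u(x) φ'(x) dx = ∫_0^2 (6*x^4 - 2*x^3 - 2*x^2 - 8*x) dx. Term by term:
  ∫_0^2 6*x^4 dx = 192/5;  ∫_0^2 -2*x^3 dx = -8;  ∫_0^2 -2*x^2 dx = -16/3;
  ∫_0^2 -8*x dx = -16.
Sum: 192/5 − 8 − 16/3 − 16 = 136/15.
So LHS = 136/15.
∫_0^2 v(x) φ(x) dx = ∫_0^2 (4*x^4 - 9*x^3 + 2*x^2) dx. Term by term:
  ∫_0^2 4*x^4 dx = 128/5;  ∫_0^2 -9*x^3 dx = -36;  ∫_0^2 2*x^2 dx = 16/3.
Sum: 128/5 − 36 + 16/3 = -76/15.
So RHS = -∫_0^2 v(x) φ(x) dx = 76/15.
LHS − RHS = 4 ≠ 0, so the identity fails.
(For a valid weak derivative the identity must hold for EVERY test function, in particular this one. The failure shows v is NOT the weak derivative of u.)
Correct weak derivative would be u'(x) = -4*x - 2.


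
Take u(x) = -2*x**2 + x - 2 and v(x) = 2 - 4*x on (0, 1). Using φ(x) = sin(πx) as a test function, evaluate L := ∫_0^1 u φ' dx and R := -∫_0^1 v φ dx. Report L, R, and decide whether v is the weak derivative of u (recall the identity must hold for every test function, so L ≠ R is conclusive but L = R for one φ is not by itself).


LHS = 2/π, RHS = 0. No, v is not the weak derivative of u.

u(x) = -2*x**2 + x - 2, classical derivative u'(x) = 1 - 4*x.
φ(x) = sin(πx), so φ'(x) = π*cos(π*x).
Note φ(0) = φ(1) = 0, so the boundary term u·φ vanishes.
LHS = ∫_0^1 u(x) φ'(x) dx = ∫_0^1 (-2*π*x^2*cos(π*x) + π*x*cos(π*x) - 2*π*cos(π*x)) dx. Term by term:
  ∫_0^1 -2*π*cos(π*x) dx = 0;  ∫_0^1 π*x*cos(π*x) dx = -2/π;  ∫_0^1 -2*π*x^2*cos(π*x) dx = 4/π.
Sum: 0 − 2/π + 4/π = 2/π.
So LHS = 2/π.
∫_0^1 v(x) φ(x) dx = ∫_0^1 (-4*x*sin(π*x) + 2*sin(π*x)) dx. Term by term:
  ∫_0^1 2*sin(π*x) dx = 4/π;  ∫_0^1 -4*x*sin(π*x) dx = -4/π.
Sum: 4/π − 4/π = 0.
So RHS = -∫_0^1 v(x) φ(x) dx = 0.
LHS − RHS = 2/π ≠ 0, so the identity fails.
(For a valid weak derivative the identity must hold for EVERY test function, in particular this one. The failure shows v is NOT the weak derivative of u.)
Correct weak derivative would be u'(x) = 1 - 4*x.


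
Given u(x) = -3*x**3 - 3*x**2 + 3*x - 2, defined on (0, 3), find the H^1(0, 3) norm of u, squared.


||u||_{H^1}^2 = 728949/70

The H^1 norm (squared) on an interval (0, L) is
  ||u||_{H^1}^2 = ∫_0^L u(x)^2 dx + ∫_0^L u'(x)^2 dx.
Compute u'(x) = -9*x**2 - 6*x + 3.
Then u(x)^2 = 9*x**6 + 18*x**5 - 9*x**4 - 6*x**3 + 21*x**2 - 12*x + 4 and u'(x)^2 = 81*x**4 + 108*x**3 - 18*x**2 - 36*x + 9.
Integrate each monomial from 0 to 3 using ∫_0^3 c·x^n dx = c·3^(n+1)/(n+1):
  ∫_0^3 u(x)^2 dx = ∫_0^3 (9*x^6 + 18*x^5 - 9*x^4 - 6*x^3 + 21*x^2 - 12*x + 4) dx. Term by term:
    ∫_0^3 9*x^6 dx = 19683/7;  ∫_0^3 18*x^5 dx = 2187;  ∫_0^3 -9*x^4 dx = -2187/5;
    ∫_0^3 -6*x^3 dx = -243/2;  ∫_0^3 21*x^2 dx = 189;  ∫_0^3 -12*x dx = -54;
    ∫_0^3 4 dx = 12.
  Sum: 19683/7 + 2187 − 2187/5 − 243/2 + 189 − 54 + 12 = 321087/70.
  ∫_0^3 u'(x)^2 dx = ∫_0^3 (81*x^4 + 108*x^3 - 18*x^2 - 36*x + 9) dx. Term by term:
    ∫_0^3 81*x^4 dx = 19683/5;  ∫_0^3 108*x^3 dx = 2187;  ∫_0^3 -18*x^2 dx = -162;
    ∫_0^3 -36*x dx = -162;  ∫_0^3 9 dx = 27.
  Sum: 19683/5 + 2187 − 162 − 162 + 27 = 29133/5.
Adding: ||u||_{H^1}^2 = 321087/70 + 29133/5 = 728949/70.


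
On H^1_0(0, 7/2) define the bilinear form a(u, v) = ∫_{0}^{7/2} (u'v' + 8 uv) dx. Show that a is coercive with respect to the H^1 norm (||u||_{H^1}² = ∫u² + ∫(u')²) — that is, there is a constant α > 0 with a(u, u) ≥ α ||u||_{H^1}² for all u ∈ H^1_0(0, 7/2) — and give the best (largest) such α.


α = 1

Coercivity of a(·,·) on H^1_0(0, 7/2) means a(u, u) ≥ α ||u||_{H^1}² for every u ∈ H^1_0.
The interval has length L = 7/2, and Poincaré/coercivity depend only on L. Here a(u, u) = ∫(u')² + (8)·∫u².
Here c = 8 ≥ 1, so a(u,u) = ∫(u')² + c∫u² ≥ ∫(u')² + ∫u² = ||u||_{H^1}², i.e. α = 1 works. No larger α is possible: a(u,u) ≥ α||u||_{H^1}² means (1−α)∫(u')² ≥ (α−c)∫u², and for the modes u_n = sin(nπ(x−x₀)/L) (x₀ the left endpoint) one has ∫u_n²/∫(u_n')² = (L/(nπ))² → 0, so a(u_n,u_n)/||u_n||_{H^1}² → 1. Hence the optimal constant is α = 1.
Therefore α = 1.


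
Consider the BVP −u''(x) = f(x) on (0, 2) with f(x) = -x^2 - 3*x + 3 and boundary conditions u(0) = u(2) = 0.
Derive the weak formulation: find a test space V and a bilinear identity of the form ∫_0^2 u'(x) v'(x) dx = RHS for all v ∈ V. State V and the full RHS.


V = H^1_0(0, 2) (so v(0) = v(2) = 0); weak form: ∫_0^2 u'v' dx = ∫_0^2 (-x^2 - 3*x + 3) v dx for all v ∈ V.

Multiply both sides by a test function v and integrate from 0 to 2:
  ∫_0^2 −u''(x) v(x) dx = ∫_0^2 f(x) v(x) dx.
Integrate the LHS by parts once:
  ∫_0^2 −u'' v dx = −[u'(x) v(x)]_0^2 + ∫_0^2 u'(x) v'(x) dx.
Thus ∫_0^2 u'(x) v'(x) dx = ∫_0^2 f(x) v(x) dx + [u'(x) v(x)]_0^2.
Choose V so that boundary terms are either known or forced to vanish.
u is Dirichlet: u(0) = u(2) = 0. Let V = H^1_0(0, 2); then v(0) = v(2) = 0, and [u' v]_0^2 = 0.
Weak formulation: find u (satisfying any essential BC) such that ∫_0^2 u'(x) v'(x) dx = ∫_0^2 f v dx for all v ∈ V.
Substituting f(x) = -x^2 - 3*x + 3, the right-hand side is ∫_0^2 (-x^2 - 3*x + 3) v dx.


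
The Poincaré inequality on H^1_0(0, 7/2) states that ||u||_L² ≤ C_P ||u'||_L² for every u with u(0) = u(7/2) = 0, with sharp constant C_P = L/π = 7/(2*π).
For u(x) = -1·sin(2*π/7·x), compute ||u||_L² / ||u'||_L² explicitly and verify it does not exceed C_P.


||u||_L² / ||u'||_L² = 7/(2*π) = C_P.

u(x) = -1·sin(2*π/7·x), so u'(x) = -2*π*cos(2*π*x/7)/7.
Writing u(x) = A·sin(kπx/L) with A = -1 and k = 1, use ∫_0^L sin²(kπx/L) dx = L/2 and ∫_0^L cos²(kπx/L) dx = L/2.
u² = 1·sin²(2*π/7·x) and (u')² = 4*π^2/49·cos²(2*π/7·x), and each of sin², cos² integrates to L/2 = 7/4 over (0, 7/2).
∫_0^7/2 u² dx = 7/4, so ||u||_L² = sqrt(7)/2.
∫_0^7/2 (u')² dx = π^2/7, so ||u'||_L² = sqrt(7)*π/7.
Ratio ||u||_L² / ||u'||_L² = 7/(2*π).
Sharp Poincaré constant on H^1_0(0, 7/2) is C_P = L/π = 7/(2*π), achieved by sin(2*π/7·x).
This is the k = 1 eigenfunction (up to amplitude), so the ratio equals the sharp Poincaré constant exactly.


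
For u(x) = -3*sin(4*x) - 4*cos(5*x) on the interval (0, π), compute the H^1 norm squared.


||u||_{H^1(0,π)}^2 = -1664/3 + 569*π/2

u'(x) = 20*sin(5*x) - 12*cos(4*x).
Expand u² and (u')² and integrate term by term on (0, π), using: for integers n ≥ 1, ∫_0^π sin²(nx) dx = ∫_0^π cos²(nx) dx = π/2; for n ≠ n', ∫_0^π sin(nx)sin(n'x) dx = ∫_0^π cos(nx)cos(n'x) dx = 0; and by product-to-sum, ∫_0^π sin(nx)cos(n'x) dx = ½∫_0^π [sin((n+n')x) + sin((n−n')x)] dx, which is 0 when n+n' is even and 2n/(n²−n'²) when n+n' is odd (it need not vanish on (0, π)).
  u² squared terms: (-4)²·∫cos(5x)² dx = 16·π/2 = 8*π;  (-3)²·∫sin(4x)² dx = 9·π/2 = 9*π/2.
  u² cross terms: 2·(-4)·(-3)·∫cos(5x)·sin(4x) dx = 24·(-8/9) = -64/3.
  So ∫_0^π u² dx = 8*π + 9*π/2 − 64/3 = -64/3 + 25*π/2.
  (u')² squared terms: (-12)²·∫cos(4x)² dx = 144·π/2 = 72*π;  (20)²·∫sin(5x)² dx = 400·π/2 = 200*π.
  (u')² cross terms: 2·(-12)·(20)·∫cos(4x)·sin(5x) dx = -480·(10/9) = -1600/3.
  So ∫_0^π (u')² dx = 72*π + 200*π − 1600/3 = -1600/3 + 272*π.
||u||_{H^1}^2 = (-64/3 + 25*π/2) + (-1600/3 + 272*π) = -1664/3 + 569*π/2.


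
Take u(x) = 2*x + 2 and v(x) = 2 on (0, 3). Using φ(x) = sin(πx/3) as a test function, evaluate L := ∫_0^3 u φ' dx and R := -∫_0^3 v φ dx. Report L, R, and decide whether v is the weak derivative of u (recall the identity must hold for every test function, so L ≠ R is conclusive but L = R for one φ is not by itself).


LHS = -12/π, RHS = -12/π. Yes, v = u' weakly.

u(x) = 2*x + 2, classical derivative u'(x) = 2.
φ(x) = sin(πx/3), so φ'(x) = π*cos(π*x/3)/3.
Note φ(0) = φ(3) = 0, so the boundary term u·φ vanishes.
LHS = ∫_0^3 u(x) φ'(x) dx = ∫_0^3 (2*π*x*cos(π*x/3)/3 + 2*π*cos(π*x/3)/3) dx. Term by term:
  ∫_0^3 2*π*cos(π*x/3)/3 dx = 0;  ∫_0^3 2*π*x*cos(π*x/3)/3 dx = -12/π.
Sum: 0 − 12/π = -12/π.
So LHS = -12/π.
∫_0^3 v(x) φ(x) dx = ∫_0^3 (2*sin(π*x/3)) dx. Term by term:
  ∫_0^3 2*sin(π*x/3) dx = 12/π.
So RHS = -∫_0^3 v(x) φ(x) dx = -12/π.
LHS = RHS, so the identity holds for this test φ.
Moreover u is smooth here and v(x) = u'(x) = 2 pointwise, so the identity holds for every test function. Hence v is the weak derivative of u.


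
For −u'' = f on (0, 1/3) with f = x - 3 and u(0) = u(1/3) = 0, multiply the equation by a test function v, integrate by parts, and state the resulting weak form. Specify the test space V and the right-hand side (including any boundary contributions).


V = H^1_0(0, 1/3) (so v(0) = v(1/3) = 0); weak form: ∫_0^1/3 u'v' dx = ∫_0^1/3 (x - 3) v dx for all v ∈ V.

Multiply both sides by a test function v and integrate from 0 to 1/3:
  ∫_0^1/3 −u''(x) v(x) dx = ∫_0^1/3 f(x) v(x) dx.
Integrate the LHS by parts once:
  ∫_0^1/3 −u'' v dx = −[u'(x) v(x)]_0^1/3 + ∫_0^1/3 u'(x) v'(x) dx.
Thus ∫_0^1/3 u'(x) v'(x) dx = ∫_0^1/3 f(x) v(x) dx + [u'(x) v(x)]_0^1/3.
Choose V so that boundary terms are either known or forced to vanish.
u is Dirichlet: u(0) = u(1/3) = 0. Let V = H^1_0(0, 1/3); then v(0) = v(1/3) = 0, and [u' v]_0^1/3 = 0.
Weak formulation: find u (satisfying any essential BC) such that ∫_0^1/3 u'(x) v'(x) dx = ∫_0^1/3 f v dx for all v ∈ V.
Substituting f(x) = x - 3, the right-hand side is ∫_0^1/3 (x - 3) v dx.


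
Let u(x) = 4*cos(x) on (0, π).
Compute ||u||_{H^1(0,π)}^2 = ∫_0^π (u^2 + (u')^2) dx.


||u||_{H^1(0,π)}^2 = 16*π

u'(x) = -4*sin(x).
Expand u² and (u')² and integrate term by term on (0, π), using: for integers n ≥ 1, ∫_0^π sin²(nx) dx = ∫_0^π cos²(nx) dx = π/2; for n ≠ n', ∫_0^π sin(nx)sin(n'x) dx = ∫_0^π cos(nx)cos(n'x) dx = 0; and by product-to-sum, ∫_0^π sin(nx)cos(n'x) dx = ½∫_0^π [sin((n+n')x) + sin((n−n')x)] dx, which is 0 when n+n' is even and 2n/(n²−n'²) when n+n' is odd (it need not vanish on (0, π)).
  u² squared terms: (4)²·∫cos(x)² dx = 16·π/2 = 8*π.
  So ∫_0^π u² dx = 8*π.
  (u')² squared terms: (-4)²·∫sin(x)² dx = 16·π/2 = 8*π.
  So ∫_0^π (u')² dx = 8*π.
||u||_{H^1}^2 = (8*π) + (8*π) = 16*π.


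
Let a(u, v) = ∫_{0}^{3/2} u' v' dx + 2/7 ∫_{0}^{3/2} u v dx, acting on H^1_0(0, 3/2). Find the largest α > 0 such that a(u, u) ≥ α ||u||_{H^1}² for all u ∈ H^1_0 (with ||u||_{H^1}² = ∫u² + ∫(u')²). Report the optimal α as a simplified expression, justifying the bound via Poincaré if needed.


α = 2*(9 + 14*π^2)/(7*(9 + 4*π^2))

Coercivity of a(·,·) on H^1_0(0, 3/2) means a(u, u) ≥ α ||u||_{H^1}² for every u ∈ H^1_0.
The interval has length L = 3/2, and Poincaré/coercivity depend only on L. Here a(u, u) = ∫(u')² + (2/7)·∫u².
Here 0 < c = 2/7 < 1. The condition a(u,u) ≥ α||u||_{H^1}² reads (1−α)∫(u')² ≥ (α−c)∫u². Any admissible α is ≤ 1 (rapidly oscillating u have ∫u²/∫(u')² → 0), and α = 1 would force 0 ≥ (1−c)∫u², impossible since c < 1; so 1−α > 0. By the sharp Poincaré inequality on H^1_0 of an interval of length L, ∫(u')² ≥ (π/L)²∫u² with equality for the first sine mode sin(π(x−x₀)/L) (x₀ the left endpoint), so the inequality holds for all u iff (1−α)(π/L)² ≥ α − c, i.e. α ≤ ((π/L)² + c)/((π/L)² + 1) = (1 + c(L/π)²)/(1 + (L/π)²). With (π/L)² = 4*π^2/9 and c = 2/7, the largest admissible constant is α = ((π/L)² + c)/((π/L)² + 1).
Simplifying, α = 2*(9 + 14*π^2)/(7*(9 + 4*π^2)).


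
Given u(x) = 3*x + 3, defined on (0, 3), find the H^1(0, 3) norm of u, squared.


||u||_{H^1}^2 = 216

The H^1 norm (squared) on an interval (0, L) is
  ||u||_{H^1}^2 = ∫_0^L u(x)^2 dx + ∫_0^L u'(x)^2 dx.
Compute u'(x) = 3.
Then u(x)^2 = 9*x**2 + 18*x + 9 and u'(x)^2 = 9.
Integrate each monomial from 0 to 3 using ∫_0^3 c·x^n dx = c·3^(n+1)/(n+1):
  ∫_0^3 u(x)^2 dx = ∫_0^3 (9*x^2 + 18*x + 9) dx. Term by term:
    ∫_0^3 9*x^2 dx = 81;  ∫_0^3 18*x dx = 81;  ∫_0^3 9 dx = 27.
  Sum: 81 + 81 + 27 = 189.
  ∫_0^3 u'(x)^2 dx = ∫_0^3 (9) dx. Term by term:
    ∫_0^3 9 dx = 27.
Adding: ||u||_{H^1}^2 = 189 + 27 = 216.


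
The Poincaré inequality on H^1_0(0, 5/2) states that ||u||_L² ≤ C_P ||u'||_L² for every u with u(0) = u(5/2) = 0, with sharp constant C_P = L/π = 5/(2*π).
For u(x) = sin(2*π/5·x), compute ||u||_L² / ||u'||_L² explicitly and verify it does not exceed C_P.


||u||_L² / ||u'||_L² = 5/(2*π) = C_P.

u(x) = sin(2*π/5·x), so u'(x) = 2*π*cos(2*π*x/5)/5.
Writing u(x) = A·sin(kπx/L) with A = 1 and k = 1, use ∫_0^L sin²(kπx/L) dx = L/2 and ∫_0^L cos²(kπx/L) dx = L/2.
u² = 1·sin²(2*π/5·x) and (u')² = 4*π^2/25·cos²(2*π/5·x), and each of sin², cos² integrates to L/2 = 5/4 over (0, 5/2).
∫_0^5/2 u² dx = 5/4, so ||u||_L² = sqrt(5)/2.
∫_0^5/2 (u')² dx = π^2/5, so ||u'||_L² = sqrt(5)*π/5.
Ratio ||u||_L² / ||u'||_L² = 5/(2*π).
Sharp Poincaré constant on H^1_0(0, 5/2) is C_P = L/π = 5/(2*π), achieved by sin(2*π/5·x).
This is the k = 1 eigenfunction (up to amplitude), so the ratio equals the sharp Poincaré constant exactly.


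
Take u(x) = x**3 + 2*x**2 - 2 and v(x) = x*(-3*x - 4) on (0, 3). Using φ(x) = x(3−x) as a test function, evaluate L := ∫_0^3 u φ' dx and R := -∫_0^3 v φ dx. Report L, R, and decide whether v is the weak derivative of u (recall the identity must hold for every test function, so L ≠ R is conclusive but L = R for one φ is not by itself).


LHS = -1269/20, RHS = 1269/20. No, v is not the weak derivative of u.

u(x) = x**3 + 2*x**2 - 2, classical derivative u'(x) = 3*x**2 + 4*x.
φ(x) = x(3−x), so φ'(x) = 3 - 2*x.
Note φ(0) = φ(3) = 0, so the boundary term u·φ vanishes.
LHS = ∫_0^3 u(x) φ'(x) dx = ∫_0^3 (-2*x^4 - x^3 + 6*x^2 + 4*x - 6) dx. Term by term:
  ∫_0^3 -2*x^4 dx = -486/5;  ∫_0^3 -x^3 dx = -81/4;  ∫_0^3 6*x^2 dx = 54;
  ∫_0^3 4*x dx = 18;  ∫_0^3 -6 dx = -18.
Sum: -486/5 − 81/4 + 54 + 18 − 18 = -1269/20.
So LHS = -1269/20.
∫_0^3 v(x) φ(x) dx = ∫_0^3 (3*x^4 - 5*x^3 - 12*x^2) dx. Term by term:
  ∫_0^3 3*x^4 dx = 729/5;  ∫_0^3 -5*x^3 dx = -405/4;  ∫_0^3 -12*x^2 dx = -108.
Sum: 729/5 − 405/4 − 108 = -1269/20.
So RHS = -∫_0^3 v(x) φ(x) dx = 1269/20.
LHS − RHS = -1269/10 ≠ 0, so the identity fails.
(For a valid weak derivative the identity must hold for EVERY test function, in particular this one. The failure shows v is NOT the weak derivative of u.)
Correct weak derivative would be u'(x) = 3*x**2 + 4*x.


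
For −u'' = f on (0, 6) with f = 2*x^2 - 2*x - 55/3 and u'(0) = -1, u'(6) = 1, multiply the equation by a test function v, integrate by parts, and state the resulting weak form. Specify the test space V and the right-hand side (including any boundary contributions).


V = H^1(0, 6) (v unrestricted at boundary; u is determined up to an additive constant); weak form: ∫_0^6 u'v' dx = ∫_0^6 (2*x^2 - 2*x - 55/3) v dx + v(6) + v(0) for all v ∈ V.

Multiply both sides by a test function v and integrate from 0 to 6:
  ∫_0^6 −u''(x) v(x) dx = ∫_0^6 f(x) v(x) dx.
Integrate the LHS by parts once:
  ∫_0^6 −u'' v dx = −[u'(x) v(x)]_0^6 + ∫_0^6 u'(x) v'(x) dx.
Thus ∫_0^6 u'(x) v'(x) dx = ∫_0^6 f(x) v(x) dx + [u'(x) v(x)]_0^6.
Choose V so that boundary terms are either known or forced to vanish.
u has inhomogeneous Neumann u'(0) = -1, u'(6) = 1. [u' v]_0^6 = (1)·v(6) − (-1)·v(0) = v(6) + v(0). Take V = H^1(0, 6); boundary term becomes part of RHS.
Weak formulation: find u (satisfying any essential BC) such that ∫_0^6 u'(x) v'(x) dx = ∫_0^6 f v dx + v(6) + v(0) for all v ∈ V (Neumann data are natural BCs: they enter the RHS as boundary terms).
Substituting f(x) = 2*x^2 - 2*x - 55/3, the right-hand side is ∫_0^6 (2*x^2 - 2*x - 55/3) v dx + v(6) + v(0).
Compatibility check (pure Neumann): taking v ≡ 1 ∈ V gives 0 = ∫_0^6 f dx + (1) − (-1), i.e. ∫_0^6 f dx must equal u'(0) − u'(6) = -2. Indeed ∫_0^6 (2*x^2 - 2*x - 55/3) dx = -2, so the data are compatible. The solution is then unique only up to an additive constant (fix it e.g. by requiring ∫_0^6 u dx = 0).


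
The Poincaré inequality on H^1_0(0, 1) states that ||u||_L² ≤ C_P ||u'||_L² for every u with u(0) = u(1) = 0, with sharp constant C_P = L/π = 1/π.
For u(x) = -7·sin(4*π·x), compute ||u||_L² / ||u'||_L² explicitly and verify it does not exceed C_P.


||u||_L² / ||u'||_L² = 1/(4*π) < C_P = 1/π.

u(x) = -7·sin(4*π·x), so u'(x) = -28*π*cos(4*π*x).
Writing u(x) = A·sin(kπx/L) with A = -7 and k = 4, use ∫_0^L sin²(kπx/L) dx = L/2 and ∫_0^L cos²(kπx/L) dx = L/2.
u² = 49·sin²(4*π·x) and (u')² = 784*π^2·cos²(4*π·x), and each of sin², cos² integrates to L/2 = 1/2 over (0, 1).
∫_0^1 u² dx = 49/2, so ||u||_L² = 7*sqrt(2)/2.
∫_0^1 (u')² dx = 392*π^2, so ||u'||_L² = 14*sqrt(2)*π.
Ratio ||u||_L² / ||u'||_L² = 1/(4*π).
Sharp Poincaré constant on H^1_0(0, 1) is C_P = L/π = 1/π, achieved by sin(π·x).
This is the k = 4 harmonic; the ratio L/(kπ) is strictly less than C_P = L/π, consistent with the sharp inequality ||u||_L² ≤ C_P ||u'||_L².


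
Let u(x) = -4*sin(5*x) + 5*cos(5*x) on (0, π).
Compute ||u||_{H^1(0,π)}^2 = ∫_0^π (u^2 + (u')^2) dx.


||u||_{H^1(0,π)}^2 = 533*π

u'(x) = -25*sin(5*x) - 20*cos(5*x).
Expand u² and (u')² and integrate term by term on (0, π), using: for integers n ≥ 1, ∫_0^π sin²(nx) dx = ∫_0^π cos²(nx) dx = π/2; for n ≠ n', ∫_0^π sin(nx)sin(n'x) dx = ∫_0^π cos(nx)cos(n'x) dx = 0; and by product-to-sum, ∫_0^π sin(nx)cos(n'x) dx = ½∫_0^π [sin((n+n')x) + sin((n−n')x)] dx, which is 0 when n+n' is even and 2n/(n²−n'²) when n+n' is odd (it need not vanish on (0, π)).
  u² squared terms: (-4)²·∫sin(5x)² dx = 16·π/2 = 8*π;  (5)²·∫cos(5x)² dx = 25·π/2 = 25*π/2.
  u² cross terms: 2·(-4)·(5)·∫sin(5x)·cos(5x) dx = -40·(0) = 0.
  So ∫_0^π u² dx = 8*π + 25*π/2 + 0 = 41*π/2.
  (u')² squared terms: (-25)²·∫sin(5x)² dx = 625·π/2 = 625*π/2;  (-20)²·∫cos(5x)² dx = 400·π/2 = 200*π.
  (u')² cross terms: 2·(-25)·(-20)·∫sin(5x)·cos(5x) dx = 1000·(0) = 0.
  So ∫_0^π (u')² dx = 625*π/2 + 200*π + 0 = 1025*π/2.
||u||_{H^1}^2 = (41*π/2) + (1025*π/2) = 533*π.


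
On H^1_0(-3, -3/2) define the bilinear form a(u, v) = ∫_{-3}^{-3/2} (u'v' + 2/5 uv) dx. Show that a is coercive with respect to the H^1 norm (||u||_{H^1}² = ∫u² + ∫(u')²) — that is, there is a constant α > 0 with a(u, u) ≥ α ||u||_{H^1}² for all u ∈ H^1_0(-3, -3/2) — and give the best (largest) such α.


α = 2*(9 + 10*π^2)/(5*(9 + 4*π^2))

Coercivity of a(·,·) on H^1_0(-3, -3/2) means a(u, u) ≥ α ||u||_{H^1}² for every u ∈ H^1_0.
The interval has length L = 3/2, and Poincaré/coercivity depend only on L. Here a(u, u) = ∫(u')² + (2/5)·∫u².
Here 0 < c = 2/5 < 1. The condition a(u,u) ≥ α||u||_{H^1}² reads (1−α)∫(u')² ≥ (α−c)∫u². Any admissible α is ≤ 1 (rapidly oscillating u have ∫u²/∫(u')² → 0), and α = 1 would force 0 ≥ (1−c)∫u², impossible since c < 1; so 1−α > 0. By the sharp Poincaré inequality on H^1_0 of an interval of length L, ∫(u')² ≥ (π/L)²∫u² with equality for the first sine mode sin(π(x−x₀)/L) (x₀ the left endpoint), so the inequality holds for all u iff (1−α)(π/L)² ≥ α − c, i.e. α ≤ ((π/L)² + c)/((π/L)² + 1) = (1 + c(L/π)²)/(1 + (L/π)²). With (π/L)² = 4*π^2/9 and c = 2/5, the largest admissible constant is α = ((π/L)² + c)/((π/L)² + 1).
Simplifying, α = 2*(9 + 10*π^2)/(5*(9 + 4*π^2)).


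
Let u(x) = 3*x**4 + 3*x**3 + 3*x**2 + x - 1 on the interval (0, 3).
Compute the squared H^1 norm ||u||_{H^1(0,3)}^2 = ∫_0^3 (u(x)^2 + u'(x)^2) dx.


||u||_{H^1}^2 = 18419511/140

The H^1 norm (squared) on an interval (0, L) is
  ||u||_{H^1}^2 = ∫_0^L u(x)^2 dx + ∫_0^L u'(x)^2 dx.
Compute u'(x) = 12*x**3 + 9*x**2 + 6*x + 1.
Then u(x)^2 = 9*x**8 + 18*x**7 + 27*x**6 + 24*x**5 + 9*x**4 - 5*x**2 - 2*x + 1 and u'(x)^2 = 144*x**6 + 216*x**5 + 225*x**4 + 132*x**3 + 54*x**2 + 12*x + 1.
Integrate each monomial from 0 to 3 using ∫_0^3 c·x^n dx = c·3^(n+1)/(n+1):
  ∫_0^3 u(x)^2 dx = ∫_0^3 (9*x^8 + 18*x^7 + 27*x^6 + 24*x^5 + 9*x^4 - 5*x^2 - 2*x + 1) dx. Term by term:
    ∫_0^3 9*x^8 dx = 19683;  ∫_0^3 18*x^7 dx = 59049/4;  ∫_0^3 27*x^6 dx = 59049/7;
    ∫_0^3 24*x^5 dx = 2916;  ∫_0^3 9*x^4 dx = 2187/5;  ∫_0^3 -5*x^2 dx = -45;
    ∫_0^3 -2*x dx = -9;  ∫_0^3 1 dx = 3.
  Sum: 19683 + 59049/4 + 59049/7 + 2916 + 2187/5 − 45 − 9 + 3 = 6465651/140.
  ∫_0^3 u'(x)^2 dx = ∫_0^3 (144*x^6 + 216*x^5 + 225*x^4 + 132*x^3 + 54*x^2 + 12*x + 1) dx. Term by term:
    ∫_0^3 144*x^6 dx = 314928/7;  ∫_0^3 216*x^5 dx = 26244;  ∫_0^3 225*x^4 dx = 10935;
    ∫_0^3 132*x^3 dx = 2673;  ∫_0^3 54*x^2 dx = 486;  ∫_0^3 12*x dx = 54;
    ∫_0^3 1 dx = 3.
  Sum: 314928/7 + 26244 + 10935 + 2673 + 486 + 54 + 3 = 597693/7.
Adding: ||u||_{H^1}^2 = 6465651/140 + 597693/7 = 18419511/140.


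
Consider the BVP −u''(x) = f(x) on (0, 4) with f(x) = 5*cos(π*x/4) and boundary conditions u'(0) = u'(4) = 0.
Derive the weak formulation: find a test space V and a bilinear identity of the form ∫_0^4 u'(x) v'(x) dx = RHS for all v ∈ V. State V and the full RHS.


V = H^1(0, 4) (no boundary constraint on v; u is determined up to an additive constant); weak form: ∫_0^4 u'v' dx = ∫_0^4 (5*cos(π*x/4)) v dx for all v ∈ V.

Multiply both sides by a test function v and integrate from 0 to 4:
  ∫_0^4 −u''(x) v(x) dx = ∫_0^4 f(x) v(x) dx.
Integrate the LHS by parts once:
  ∫_0^4 −u'' v dx = −[u'(x) v(x)]_0^4 + ∫_0^4 u'(x) v'(x) dx.
Thus ∫_0^4 u'(x) v'(x) dx = ∫_0^4 f(x) v(x) dx + [u'(x) v(x)]_0^4.
Choose V so that boundary terms are either known or forced to vanish.
u has homogeneous Neumann: u'(0) = u'(4) = 0. So [u' v]_0^4 = 0·v(4) − 0·v(0) = 0 for any v; take V = H^1(0, 4).
Weak formulation: find u (satisfying any essential BC) such that ∫_0^4 u'(x) v'(x) dx = ∫_0^4 f v dx for all v ∈ V (homogeneous Neumann, so boundary terms vanish).
Substituting f(x) = 5*cos(π*x/4), the right-hand side is ∫_0^4 (5*cos(π*x/4)) v dx.
Compatibility check (pure Neumann): taking v ≡ 1 ∈ V gives 0 = ∫_0^4 f dx + (0) − (0), i.e. ∫_0^4 f dx must equal u'(0) − u'(4) = 0. Indeed ∫_0^4 (5*cos(π*x/4)) dx = 0, so the data are compatible. The solution is then unique only up to an additive constant (fix it e.g. by requiring ∫_0^4 u dx = 0).


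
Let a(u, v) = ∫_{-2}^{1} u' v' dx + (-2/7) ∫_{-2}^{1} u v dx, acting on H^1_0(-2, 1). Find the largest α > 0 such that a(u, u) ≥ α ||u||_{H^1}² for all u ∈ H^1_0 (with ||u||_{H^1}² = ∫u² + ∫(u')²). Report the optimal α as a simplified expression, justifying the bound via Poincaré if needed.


α = (-18/7 + π^2)/(9 + π^2)

Coercivity of a(·,·) on H^1_0(-2, 1) means a(u, u) ≥ α ||u||_{H^1}² for every u ∈ H^1_0.
The interval has length L = 3, and Poincaré/coercivity depend only on L. Here a(u, u) = ∫(u')² + (-2/7)·∫u².
Here c = -2/7 < 0 with |c| < (π/L)² = π^2/9, so coercivity still holds. The condition a(u,u) ≥ α||u||_{H^1}² reads (1−α)∫(u')² ≥ (α−c)∫u². Any admissible α is ≤ 1 (rapidly oscillating u have ∫u²/∫(u')² → 0), and α = 1 would force 0 ≥ (1−c)∫u², impossible since c < 1; so 1−α > 0. By the sharp Poincaré inequality on H^1_0 of an interval of length L, ∫(u')² ≥ (π/L)²∫u² with equality for the first sine mode sin(π(x−x₀)/L) (x₀ the left endpoint), so the inequality holds for all u iff (1−α)(π/L)² ≥ α − c, i.e. α ≤ ((π/L)² + c)/((π/L)² + 1) = (1 + c(L/π)²)/(1 + (L/π)²). (Direct route, valid since c ≤ 0: Poincaré gives c∫u² ≥ c(L/π)²∫(u')², so a(u,u) ≥ (1 + c(L/π)²)∫(u')², while ||u||_{H^1}² ≤ (1 + (L/π)²)∫(u')²; dividing yields the same α.) With (π/L)² = π^2/9 and c = -2/7, the largest admissible constant is α = ((π/L)² + c)/((π/L)² + 1).
Simplifying, α = (-18/7 + π^2)/(9 + π^2).


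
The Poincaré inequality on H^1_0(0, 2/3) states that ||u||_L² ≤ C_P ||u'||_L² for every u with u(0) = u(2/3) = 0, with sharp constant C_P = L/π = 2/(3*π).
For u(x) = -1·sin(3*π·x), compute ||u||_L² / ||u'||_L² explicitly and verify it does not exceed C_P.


||u||_L² / ||u'||_L² = 1/(3*π) < C_P = 2/(3*π).

u(x) = -1·sin(3*π·x), so u'(x) = -3*π*cos(3*π*x).
Writing u(x) = A·sin(kπx/L) with A = -1 and k = 2, use ∫_0^L sin²(kπx/L) dx = L/2 and ∫_0^L cos²(kπx/L) dx = L/2.
u² = 1·sin²(3*π·x) and (u')² = 9*π^2·cos²(3*π·x), and each of sin², cos² integrates to L/2 = 1/3 over (0, 2/3).
∫_0^2/3 u² dx = 1/3, so ||u||_L² = sqrt(3)/3.
∫_0^2/3 (u')² dx = 3*π^2, so ||u'||_L² = sqrt(3)*π.
Ratio ||u||_L² / ||u'||_L² = 1/(3*π).
Sharp Poincaré constant on H^1_0(0, 2/3) is C_P = L/π = 2/(3*π), achieved by sin(3*π/2·x).
This is the k = 2 harmonic; the ratio L/(kπ) is strictly less than C_P = L/π, consistent with the sharp inequality ||u||_L² ≤ C_P ||u'||_L².


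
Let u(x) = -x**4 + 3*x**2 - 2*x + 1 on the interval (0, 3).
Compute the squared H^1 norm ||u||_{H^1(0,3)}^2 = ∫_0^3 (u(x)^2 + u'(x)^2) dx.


||u||_{H^1}^2 = 146604/35

The H^1 norm (squared) on an interval (0, L) is
  ||u||_{H^1}^2 = ∫_0^L u(x)^2 dx + ∫_0^L u'(x)^2 dx.
Compute u'(x) = -4*x**3 + 6*x - 2.
Then u(x)^2 = x**8 - 6*x**6 + 4*x**5 + 7*x**4 - 12*x**3 + 10*x**2 - 4*x + 1 and u'(x)^2 = 16*x**6 - 48*x**4 + 16*x**3 + 36*x**2 - 24*x + 4.
Integrate each monomial from 0 to 3 using ∫_0^3 c·x^n dx = c·3^(n+1)/(n+1):
  ∫_0^3 u(x)^2 dx = ∫_0^3 (x^8 - 6*x^6 + 4*x^5 + 7*x^4 - 12*x^3 + 10*x^2 - 4*x + 1) dx. Term by term:
    ∫_0^3 x^8 dx = 2187;  ∫_0^3 -6*x^6 dx = -13122/7;  ∫_0^3 4*x^5 dx = 486;
    ∫_0^3 7*x^4 dx = 1701/5;  ∫_0^3 -12*x^3 dx = -243;  ∫_0^3 10*x^2 dx = 90;
    ∫_0^3 -4*x dx = -18;  ∫_0^3 1 dx = 3.
  Sum: 2187 − 13122/7 + 486 + 1701/5 − 243 + 90 − 18 + 3 = 33972/35.
  ∫_0^3 u'(x)^2 dx = ∫_0^3 (16*x^6 - 48*x^4 + 16*x^3 + 36*x^2 - 24*x + 4) dx. Term by term:
    ∫_0^3 16*x^6 dx = 34992/7;  ∫_0^3 -48*x^4 dx = -11664/5;  ∫_0^3 16*x^3 dx = 324;
    ∫_0^3 36*x^2 dx = 324;  ∫_0^3 -24*x dx = -108;  ∫_0^3 4 dx = 12.
  Sum: 34992/7 − 11664/5 + 324 + 324 − 108 + 12 = 112632/35.
Adding: ||u||_{H^1}^2 = 33972/35 + 112632/35 = 146604/35.


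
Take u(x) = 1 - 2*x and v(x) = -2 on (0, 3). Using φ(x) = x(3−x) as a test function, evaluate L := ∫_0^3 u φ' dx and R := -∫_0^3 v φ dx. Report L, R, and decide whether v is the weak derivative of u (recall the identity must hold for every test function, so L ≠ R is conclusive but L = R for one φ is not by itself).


LHS = 9, RHS = 9. Yes, v = u' weakly.

u(x) = 1 - 2*x, classical derivative u'(x) = -2.
φ(x) = x(3−x), so φ'(x) = 3 - 2*x.
Note φ(0) = φ(3) = 0, so the boundary term u·φ vanishes.
LHS = ∫_0^3 u(x) φ'(x) dx = ∫_0^3 (4*x^2 - 8*x + 3) dx. Term by term:
  ∫_0^3 4*x^2 dx = 36;  ∫_0^3 -8*x dx = -36;  ∫_0^3 3 dx = 9.
Sum: 36 − 36 + 9 = 9.
So LHS = 9.
∫_0^3 v(x) φ(x) dx = ∫_0^3 (2*x^2 - 6*x) dx. Term by term:
  ∫_0^3 2*x^2 dx = 18;  ∫_0^3 -6*x dx = -27.
Sum: 18 − 27 = -9.
So RHS = -∫_0^3 v(x) φ(x) dx = 9.
LHS = RHS, so the identity holds for this test φ.
Moreover u is smooth here and v(x) = u'(x) = -2 pointwise, so the identity holds for every test function. Hence v is the weak derivative of u.


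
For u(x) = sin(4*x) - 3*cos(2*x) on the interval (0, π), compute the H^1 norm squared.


||u||_{H^1(0,π)}^2 = 31*π

u'(x) = 6*sin(2*x) + 4*cos(4*x).
Expand u² and (u')² and integrate term by term on (0, π), using: for integers n ≥ 1, ∫_0^π sin²(nx) dx = ∫_0^π cos²(nx) dx = π/2; for n ≠ n', ∫_0^π sin(nx)sin(n'x) dx = ∫_0^π cos(nx)cos(n'x) dx = 0; and by product-to-sum, ∫_0^π sin(nx)cos(n'x) dx = ½∫_0^π [sin((n+n')x) + sin((n−n')x)] dx, which is 0 when n+n' is even and 2n/(n²−n'²) when n+n' is odd (it need not vanish on (0, π)).
  u² squared terms: (-3)²·∫cos(2x)² dx = 9·π/2 = 9*π/2;  (1)²·∫sin(4x)² dx = 1·π/2 = π/2.
  u² cross terms: 2·(-3)·(1)·∫cos(2x)·sin(4x) dx = -6·(0) = 0.
  So ∫_0^π u² dx = 9*π/2 + π/2 + 0 = 5*π.
  (u')² squared terms: (4)²·∫cos(4x)² dx = 16·π/2 = 8*π;  (6)²·∫sin(2x)² dx = 36·π/2 = 18*π.
  (u')² cross terms: 2·(4)·(6)·∫cos(4x)·sin(2x) dx = 48·(0) = 0.
  So ∫_0^π (u')² dx = 8*π + 18*π + 0 = 26*π.
||u||_{H^1}^2 = (5*π) + (26*π) = 31*π.
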